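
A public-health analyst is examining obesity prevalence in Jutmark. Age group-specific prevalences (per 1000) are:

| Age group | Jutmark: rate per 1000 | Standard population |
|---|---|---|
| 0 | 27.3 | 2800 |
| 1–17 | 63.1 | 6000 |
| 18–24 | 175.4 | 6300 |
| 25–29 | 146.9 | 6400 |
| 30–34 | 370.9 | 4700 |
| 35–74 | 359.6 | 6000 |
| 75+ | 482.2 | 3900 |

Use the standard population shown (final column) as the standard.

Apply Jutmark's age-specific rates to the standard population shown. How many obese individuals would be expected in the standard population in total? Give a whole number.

Expected obese individuals = Σ (standard pop × age-specific rate ÷ 1000)
= 2800×27.3/1000 + 6000×63.1/1000 + 6300×175.4/1000 + 6400×146.9/1000 + 4700×370.9/1000 + 6000×359.6/1000 + 3900×482.2/1000
= 76.44 + 378.60 + 1105.02 + 940.16 + 1743.23 + 2157.60 + 1880.58 = 8281.63.

8282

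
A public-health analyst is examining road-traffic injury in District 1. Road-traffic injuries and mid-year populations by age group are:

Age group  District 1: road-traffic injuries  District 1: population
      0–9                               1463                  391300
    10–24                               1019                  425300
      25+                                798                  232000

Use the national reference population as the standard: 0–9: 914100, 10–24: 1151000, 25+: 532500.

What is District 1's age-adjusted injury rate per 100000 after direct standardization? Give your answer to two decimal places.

Age-specific rates per 100000 for District 1: 373.88, 239.60, 343.97.
Standard total = 2597600; weights = 0.3519, 0.4431, 0.2050.
Standardized rate: 0.3519×373.88 + 0.4431×239.60 + 0.2050×343.97 = 308.2467 per 100000.

308.25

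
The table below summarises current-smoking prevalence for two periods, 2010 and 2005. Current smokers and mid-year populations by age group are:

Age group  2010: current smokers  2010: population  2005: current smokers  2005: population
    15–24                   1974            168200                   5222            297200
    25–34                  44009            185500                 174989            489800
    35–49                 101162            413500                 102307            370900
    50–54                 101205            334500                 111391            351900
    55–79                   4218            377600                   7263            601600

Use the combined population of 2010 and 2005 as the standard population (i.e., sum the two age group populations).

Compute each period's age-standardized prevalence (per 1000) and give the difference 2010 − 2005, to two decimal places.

Age-specific rates per 1000 for 2010: 11.736, 237.245, 244.648, 302.556, 11.171.
For 2005: 17.571, 357.266, 275.834, 316.542, 12.073.
Combined standard total = 3590700; weights = 0.1296, 0.1881, 0.2185, 0.1912, 0.2727.
2010: 0.1296×11.736 + 0.1881×237.245 + 0.2185×244.648 + 0.1912×302.556 + 0.2727×11.171 = 160.4669 per 1000.
2005: 0.1296×17.571 + 0.1881×357.266 + 0.2185×275.834 + 0.1912×316.542 + 0.2727×12.073 = 193.5276 per 1000.
Difference = 160.4669 − 193.5276 = -33.0608.

-33.06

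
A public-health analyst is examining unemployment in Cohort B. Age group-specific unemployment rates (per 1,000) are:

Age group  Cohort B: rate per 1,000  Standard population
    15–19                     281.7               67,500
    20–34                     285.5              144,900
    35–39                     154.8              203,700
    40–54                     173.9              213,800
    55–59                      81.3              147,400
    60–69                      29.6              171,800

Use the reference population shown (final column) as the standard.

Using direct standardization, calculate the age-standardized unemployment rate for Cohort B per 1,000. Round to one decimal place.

Standard total = 949,100; weights = 0.0711, 0.1527, 0.2146, 0.2253, 0.1553, 0.1810.
Standardized rate: 0.0711×281.7 + 0.1527×285.5 + 0.2146×154.8 + 0.2253×173.9 + 0.1553×81.3 + 0.1810×29.6 = 154.0040 per 1,000.

154.0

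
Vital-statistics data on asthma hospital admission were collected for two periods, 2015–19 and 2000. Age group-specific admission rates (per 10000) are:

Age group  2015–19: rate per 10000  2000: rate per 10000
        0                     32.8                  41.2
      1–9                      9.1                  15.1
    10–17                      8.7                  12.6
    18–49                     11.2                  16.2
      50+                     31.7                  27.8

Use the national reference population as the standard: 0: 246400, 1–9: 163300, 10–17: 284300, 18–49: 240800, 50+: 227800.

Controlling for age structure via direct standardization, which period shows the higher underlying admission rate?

Standard total = 1162600; weights = 0.2119, 0.1405, 0.2445, 0.2071, 0.1959.
2015–19: 0.2119×32.8 + 0.1405×9.1 + 0.2445×8.7 + 0.2071×11.2 + 0.1959×31.7 = 18.8883 per 10000.
2000: 0.2119×41.2 + 0.1405×15.1 + 0.2445×12.6 + 0.2071×16.2 + 0.1959×27.8 = 22.7365 per 10000.

2000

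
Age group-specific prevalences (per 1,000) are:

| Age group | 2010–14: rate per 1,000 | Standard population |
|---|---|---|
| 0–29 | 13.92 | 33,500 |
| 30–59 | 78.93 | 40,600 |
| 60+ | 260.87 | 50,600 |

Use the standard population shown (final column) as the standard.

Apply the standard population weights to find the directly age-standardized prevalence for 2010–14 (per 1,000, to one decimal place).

135.3

Standard total = 124,700; weights = 0.2686, 0.3256, 0.4058.
Standardized rate: 0.2686×13.92 + 0.3256×78.93 + 0.4058×260.87 = 135.2919 per 1,000.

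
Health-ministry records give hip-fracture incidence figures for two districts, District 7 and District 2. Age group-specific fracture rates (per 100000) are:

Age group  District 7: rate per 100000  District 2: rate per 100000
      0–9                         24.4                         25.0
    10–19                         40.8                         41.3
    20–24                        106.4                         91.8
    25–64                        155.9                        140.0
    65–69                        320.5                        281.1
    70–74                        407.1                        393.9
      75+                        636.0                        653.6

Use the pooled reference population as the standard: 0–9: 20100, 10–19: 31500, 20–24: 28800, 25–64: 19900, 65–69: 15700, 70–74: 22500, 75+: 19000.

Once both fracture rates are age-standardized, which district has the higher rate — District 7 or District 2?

District 7

Standard total = 157500; weights = 0.1276, 0.2000, 0.1829, 0.1263, 0.0997, 0.1429, 0.1206.
District 7: 0.1276×24.4 + 0.2000×40.8 + 0.1829×106.4 + 0.1263×155.9 + 0.0997×320.5 + 0.1429×407.1 + 0.1206×636.0 = 217.2570 per 100000.
District 2: 0.1276×25.0 + 0.2000×41.3 + 0.1829×91.8 + 0.1263×140.0 + 0.0997×281.1 + 0.1429×393.9 + 0.1206×653.6 = 209.0648 per 100000.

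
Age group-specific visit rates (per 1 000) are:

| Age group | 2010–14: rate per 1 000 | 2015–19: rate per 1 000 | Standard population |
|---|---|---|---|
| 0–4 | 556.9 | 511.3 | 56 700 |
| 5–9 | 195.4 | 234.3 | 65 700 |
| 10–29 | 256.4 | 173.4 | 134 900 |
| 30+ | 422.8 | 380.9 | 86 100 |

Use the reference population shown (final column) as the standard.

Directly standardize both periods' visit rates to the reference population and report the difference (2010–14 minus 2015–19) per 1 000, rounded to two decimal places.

Standard total = 343 400; weights = 0.1651, 0.1913, 0.3928, 0.2507.
2010–14: 0.1651×556.9 + 0.1913×195.4 + 0.3928×256.4 + 0.2507×422.8 = 336.0671 per 1 000.
2015–19: 0.1651×511.3 + 0.1913×234.3 + 0.3928×173.4 + 0.2507×380.9 = 292.8695 per 1 000.
Difference = 336.0671 − 292.8695 = 43.1977.

43.20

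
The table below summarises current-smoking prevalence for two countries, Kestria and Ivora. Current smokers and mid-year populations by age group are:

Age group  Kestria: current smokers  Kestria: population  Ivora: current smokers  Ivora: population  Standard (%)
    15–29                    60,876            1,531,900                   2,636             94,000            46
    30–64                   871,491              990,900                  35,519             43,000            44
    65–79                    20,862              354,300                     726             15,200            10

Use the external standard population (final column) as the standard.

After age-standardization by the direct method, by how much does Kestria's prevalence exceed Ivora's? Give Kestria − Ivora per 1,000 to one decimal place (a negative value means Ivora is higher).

Age-specific rates per 1,000 for Kestria: 39.739, 879.494, 58.882.
For Ivora: 28.043, 826.023, 47.763.
Standard weights: 0.46, 0.44, 0.10.
Kestria: 0.4600×39.739 + 0.4400×879.494 + 0.1000×58.882 = 411.1457 per 1,000.
Ivora: 0.4600×28.043 + 0.4400×826.023 + 0.1000×47.763 = 381.1261 per 1,000.
Difference = 411.1457 − 381.1261 = 30.0195.

30.0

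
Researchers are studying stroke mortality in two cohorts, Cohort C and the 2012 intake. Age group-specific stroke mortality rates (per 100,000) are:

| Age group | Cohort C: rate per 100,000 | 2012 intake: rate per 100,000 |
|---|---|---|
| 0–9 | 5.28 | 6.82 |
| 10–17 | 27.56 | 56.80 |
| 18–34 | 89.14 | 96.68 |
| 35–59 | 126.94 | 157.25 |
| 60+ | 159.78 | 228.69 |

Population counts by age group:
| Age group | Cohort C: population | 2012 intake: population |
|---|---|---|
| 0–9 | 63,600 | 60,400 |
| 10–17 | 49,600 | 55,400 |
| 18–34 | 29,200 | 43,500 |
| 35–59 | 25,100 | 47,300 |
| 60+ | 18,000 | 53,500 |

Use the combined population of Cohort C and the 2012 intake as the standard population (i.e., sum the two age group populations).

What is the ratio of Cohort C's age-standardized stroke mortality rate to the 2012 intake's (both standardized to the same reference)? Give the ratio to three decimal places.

Combined standard total = 445,600; weights = 0.2783, 0.2356, 0.1632, 0.1625, 0.1605.
Cohort C: 0.2783×5.28 + 0.2356×27.56 + 0.1632×89.14 + 0.1625×126.94 + 0.1605×159.78 = 68.7696 per 100,000.
The 2012 intake: 0.2783×6.82 + 0.2356×56.80 + 0.1632×96.68 + 0.1625×157.25 + 0.1605×228.69 = 93.3002 per 100,000.
Ratio = 68.7696 ÷ 93.3002 = 0.73708.

0.737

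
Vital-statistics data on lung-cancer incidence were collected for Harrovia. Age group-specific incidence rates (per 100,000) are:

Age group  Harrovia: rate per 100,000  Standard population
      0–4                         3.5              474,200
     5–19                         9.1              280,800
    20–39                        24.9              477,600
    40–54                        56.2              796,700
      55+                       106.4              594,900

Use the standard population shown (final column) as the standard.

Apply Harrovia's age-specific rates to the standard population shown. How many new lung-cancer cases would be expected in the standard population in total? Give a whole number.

Expected new lung-cancer cases = Σ (standard pop × age-specific rate ÷ 100,000)
= 474,200×3.5/100,000 + 280,800×9.1/100,000 + 477,600×24.9/100,000 + 796,700×56.2/100,000 + 594,900×106.4/100,000
= 16.60 + 25.55 + 118.92 + 447.75 + 632.97 = 1241.79.

1242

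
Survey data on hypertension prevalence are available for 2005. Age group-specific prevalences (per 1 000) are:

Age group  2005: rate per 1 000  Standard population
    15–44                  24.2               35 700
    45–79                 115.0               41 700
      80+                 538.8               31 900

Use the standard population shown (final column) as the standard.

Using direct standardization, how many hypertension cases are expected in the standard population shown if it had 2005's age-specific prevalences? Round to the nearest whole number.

22847

Expected hypertension cases = Σ (standard pop × age-specific rate ÷ 1 000)
= 35 700×24.2/1 000 + 41 700×115.0/1 000 + 31 900×538.8/1 000
= 863.94 + 4795.50 + 17187.72 = 22847.16.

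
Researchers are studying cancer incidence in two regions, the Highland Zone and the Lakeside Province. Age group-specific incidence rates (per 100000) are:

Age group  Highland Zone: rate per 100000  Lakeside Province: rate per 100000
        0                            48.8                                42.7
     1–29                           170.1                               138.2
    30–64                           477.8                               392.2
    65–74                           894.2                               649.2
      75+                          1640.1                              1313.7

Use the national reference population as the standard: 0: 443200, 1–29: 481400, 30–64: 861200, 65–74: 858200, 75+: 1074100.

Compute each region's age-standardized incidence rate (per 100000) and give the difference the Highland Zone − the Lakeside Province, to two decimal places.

Standard total = 3718100; weights = 0.1192, 0.1295, 0.2316, 0.2308, 0.2889.
The Highland Zone: 0.1192×48.8 + 0.1295×170.1 + 0.2316×477.8 + 0.2308×894.2 + 0.2889×1640.1 = 818.7057 per 100000.
The Lakeside Province: 0.1192×42.7 + 0.1295×138.2 + 0.2316×392.2 + 0.2308×649.2 + 0.2889×1313.7 = 643.1794 per 100000.
Difference = 818.7057 − 643.1794 = 175.5262.

175.53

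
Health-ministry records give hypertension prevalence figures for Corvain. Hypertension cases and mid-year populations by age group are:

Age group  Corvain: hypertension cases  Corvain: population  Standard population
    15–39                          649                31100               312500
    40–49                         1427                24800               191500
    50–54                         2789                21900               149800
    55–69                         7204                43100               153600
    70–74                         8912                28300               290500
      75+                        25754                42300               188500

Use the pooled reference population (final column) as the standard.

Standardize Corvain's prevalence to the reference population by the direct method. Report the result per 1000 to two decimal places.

208.75

Age-specific rates per 1000 for Corvain: 20.868, 57.540, 127.352, 167.146, 314.912, 608.842.
Standard total = 1286400; weights = 0.2429, 0.1489, 0.1164, 0.1194, 0.2258, 0.1465.
Standardized rate: 0.2429×20.868 + 0.1489×57.540 + 0.1164×127.352 + 0.1194×167.146 + 0.2258×314.912 + 0.1465×608.842 = 208.7529 per 1000.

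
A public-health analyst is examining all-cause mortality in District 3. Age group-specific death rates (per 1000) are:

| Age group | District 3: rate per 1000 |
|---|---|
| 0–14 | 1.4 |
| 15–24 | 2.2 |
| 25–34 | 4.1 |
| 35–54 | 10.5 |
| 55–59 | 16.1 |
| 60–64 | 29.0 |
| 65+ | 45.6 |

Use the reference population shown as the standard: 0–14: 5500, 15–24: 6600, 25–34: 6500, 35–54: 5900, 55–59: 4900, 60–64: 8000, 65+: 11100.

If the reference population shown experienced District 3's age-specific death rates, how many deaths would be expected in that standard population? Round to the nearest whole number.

Expected deaths = Σ (standard pop × age-specific rate ÷ 1000)
= 5500×1.4/1000 + 6600×2.2/1000 + 6500×4.1/1000 + 5900×10.5/1000 + 4900×16.1/1000 + 8000×29.0/1000 + 11100×45.6/1000
= 7.70 + 14.52 + 26.65 + 61.95 + 78.89 + 232.00 + 506.16 = 927.87.

928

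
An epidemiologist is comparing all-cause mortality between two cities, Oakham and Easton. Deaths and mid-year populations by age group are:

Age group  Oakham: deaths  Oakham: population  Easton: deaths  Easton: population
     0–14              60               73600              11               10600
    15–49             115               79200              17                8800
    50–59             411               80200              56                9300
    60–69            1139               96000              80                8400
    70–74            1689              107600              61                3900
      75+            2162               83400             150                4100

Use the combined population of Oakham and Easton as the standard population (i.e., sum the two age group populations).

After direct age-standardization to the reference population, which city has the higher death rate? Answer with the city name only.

Easton

Age-specific rates per 100000 for Oakham: 81.52, 145.20, 512.47, 1186.46, 1569.70, 2592.33.
For Easton: 103.77, 193.18, 602.15, 952.38, 1564.10, 3658.54.
Combined standard total = 565100; weights = 0.1490, 0.1557, 0.1584, 0.1847, 0.1973, 0.1548.
Oakham: 0.1490×81.52 + 0.1557×145.20 + 0.1584×512.47 + 0.1847×1186.46 + 0.1973×1569.70 + 0.1548×2592.33 = 1046.2299 per 100000.
Easton: 0.1490×103.77 + 0.1557×193.18 + 0.1584×602.15 + 0.1847×952.38 + 0.1973×1564.10 + 0.1548×3658.54 = 1191.9628 per 100000.
The crude rates (1072.31 vs 831.49) would put Oakham higher, but that reflects its age composition; once standardized to a common age structure, Easton has the higher underlying rate.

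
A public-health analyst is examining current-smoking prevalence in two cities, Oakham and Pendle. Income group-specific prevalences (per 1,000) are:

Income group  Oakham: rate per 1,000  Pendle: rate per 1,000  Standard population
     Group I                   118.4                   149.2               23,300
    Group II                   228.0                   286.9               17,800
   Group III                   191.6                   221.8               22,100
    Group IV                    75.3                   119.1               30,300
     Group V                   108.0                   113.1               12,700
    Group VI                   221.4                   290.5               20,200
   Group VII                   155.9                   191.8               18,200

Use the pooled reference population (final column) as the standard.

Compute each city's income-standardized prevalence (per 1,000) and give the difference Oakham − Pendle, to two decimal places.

-40.63

Standard total = 144,600; weights = 0.1611, 0.1231, 0.1528, 0.2095, 0.0878, 0.1397, 0.1259.
Oakham: 0.1611×118.4 + 0.1231×228.0 + 0.1528×191.6 + 0.2095×75.3 + 0.0878×108.0 + 0.1397×221.4 + 0.1259×155.9 = 152.2429 per 1,000.
Pendle: 0.1611×149.2 + 0.1231×286.9 + 0.1528×221.8 + 0.2095×119.1 + 0.0878×113.1 + 0.1397×290.5 + 0.1259×191.8 = 192.8694 per 1,000.
Difference = 152.2429 − 192.8694 = -40.6265.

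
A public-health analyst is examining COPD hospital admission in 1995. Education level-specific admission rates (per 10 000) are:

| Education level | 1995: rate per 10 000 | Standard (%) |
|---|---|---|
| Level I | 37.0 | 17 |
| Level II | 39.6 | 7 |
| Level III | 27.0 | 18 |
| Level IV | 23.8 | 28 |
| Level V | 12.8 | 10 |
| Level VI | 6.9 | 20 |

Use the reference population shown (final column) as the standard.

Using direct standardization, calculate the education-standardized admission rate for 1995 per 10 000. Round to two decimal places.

Standard weights: 0.17, 0.07, 0.18, 0.28, 0.10, 0.20.
Standardized rate: 0.1700×37.0 + 0.0700×39.6 + 0.1800×27.0 + 0.2800×23.8 + 0.1000×12.8 + 0.2000×6.9 = 23.2460 per 10 000.

23.25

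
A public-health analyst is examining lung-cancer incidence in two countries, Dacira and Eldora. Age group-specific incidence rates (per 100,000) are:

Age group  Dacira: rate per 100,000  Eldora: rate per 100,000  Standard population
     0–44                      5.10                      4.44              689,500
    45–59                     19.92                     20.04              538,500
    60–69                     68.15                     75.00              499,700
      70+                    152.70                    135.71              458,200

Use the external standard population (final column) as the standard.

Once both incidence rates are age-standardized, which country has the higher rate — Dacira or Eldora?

Standard total = 2,185,900; weights = 0.3154, 0.2464, 0.2286, 0.2096.
Dacira: 0.3154×5.10 + 0.2464×19.92 + 0.2286×68.15 + 0.2096×152.70 = 54.1036 per 100,000.
Eldora: 0.3154×4.44 + 0.2464×20.04 + 0.2286×75.00 + 0.2096×135.71 = 51.9295 per 100,000.

Dacira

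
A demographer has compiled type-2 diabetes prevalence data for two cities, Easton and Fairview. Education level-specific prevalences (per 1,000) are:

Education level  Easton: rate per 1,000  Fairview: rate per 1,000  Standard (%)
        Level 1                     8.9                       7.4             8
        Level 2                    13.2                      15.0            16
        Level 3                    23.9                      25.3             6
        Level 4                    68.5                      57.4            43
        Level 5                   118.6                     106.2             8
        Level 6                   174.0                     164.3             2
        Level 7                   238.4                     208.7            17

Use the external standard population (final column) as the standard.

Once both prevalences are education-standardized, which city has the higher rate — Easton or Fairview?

Easton

Standard weights: 0.08, 0.16, 0.06, 0.43, 0.08, 0.02, 0.17.
Easton: 0.0800×8.9 + 0.1600×13.2 + 0.0600×23.9 + 0.4300×68.5 + 0.0800×118.6 + 0.0200×174.0 + 0.1700×238.4 = 87.2090 per 1,000.
Fairview: 0.0800×7.4 + 0.1600×15.0 + 0.0600×25.3 + 0.4300×57.4 + 0.0800×106.2 + 0.0200×164.3 + 0.1700×208.7 = 76.4530 per 1,000.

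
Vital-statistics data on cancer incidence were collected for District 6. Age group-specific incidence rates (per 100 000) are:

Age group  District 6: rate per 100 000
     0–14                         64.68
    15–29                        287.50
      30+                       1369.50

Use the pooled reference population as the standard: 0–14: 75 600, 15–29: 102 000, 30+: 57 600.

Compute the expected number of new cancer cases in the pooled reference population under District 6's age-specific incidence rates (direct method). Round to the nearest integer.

1131

Expected new cancer cases = Σ (standard pop × age-specific rate ÷ 100 000)
= 75 600×64.68/100 000 + 102 000×287.50/100 000 + 57 600×1369.50/100 000
= 48.90 + 293.25 + 788.83 = 1130.98.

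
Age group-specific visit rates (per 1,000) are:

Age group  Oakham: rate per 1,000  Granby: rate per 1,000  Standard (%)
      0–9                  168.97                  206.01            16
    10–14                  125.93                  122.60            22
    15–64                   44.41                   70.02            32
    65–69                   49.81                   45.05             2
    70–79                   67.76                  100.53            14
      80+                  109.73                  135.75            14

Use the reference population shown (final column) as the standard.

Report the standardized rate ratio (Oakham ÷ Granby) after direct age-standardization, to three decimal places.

Standard weights: 0.16, 0.22, 0.32, 0.02, 0.14, 0.14.
Oakham: 0.1600×168.97 + 0.2200×125.93 + 0.3200×44.41 + 0.0200×49.81 + 0.1400×67.76 + 0.1400×109.73 = 94.7958 per 1,000.
Granby: 0.1600×206.01 + 0.2200×122.60 + 0.3200×70.02 + 0.0200×45.05 + 0.1400×100.53 + 0.1400×135.75 = 116.3202 per 1,000.
Ratio = 94.7958 ÷ 116.3202 = 0.81496.

0.815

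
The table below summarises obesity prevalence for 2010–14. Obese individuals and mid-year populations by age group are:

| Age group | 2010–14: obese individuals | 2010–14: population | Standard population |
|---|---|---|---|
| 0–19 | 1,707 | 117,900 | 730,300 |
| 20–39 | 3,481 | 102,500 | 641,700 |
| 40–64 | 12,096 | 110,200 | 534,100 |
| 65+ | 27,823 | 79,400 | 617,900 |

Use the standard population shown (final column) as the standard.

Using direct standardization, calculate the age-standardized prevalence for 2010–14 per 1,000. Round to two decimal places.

Age-specific rates per 1,000 for 2010–14: 14.478, 33.961, 109.764, 350.416.
Standard total = 2,524,000; weights = 0.2893, 0.2542, 0.2116, 0.2448.
Standardized rate: 0.2893×14.478 + 0.2542×33.961 + 0.2116×109.764 + 0.2448×350.416 = 121.8356 per 1,000.

121.84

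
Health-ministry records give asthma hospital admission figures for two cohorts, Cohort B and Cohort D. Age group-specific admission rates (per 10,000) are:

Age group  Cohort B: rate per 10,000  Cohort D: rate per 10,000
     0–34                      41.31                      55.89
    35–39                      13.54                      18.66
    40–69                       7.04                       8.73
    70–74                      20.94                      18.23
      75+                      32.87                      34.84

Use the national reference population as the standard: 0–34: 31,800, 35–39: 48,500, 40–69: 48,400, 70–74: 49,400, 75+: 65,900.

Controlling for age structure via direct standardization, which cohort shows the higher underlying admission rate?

Cohort D

Standard total = 244,000; weights = 0.1303, 0.1988, 0.1984, 0.2025, 0.2701.
Cohort B: 0.1303×41.31 + 0.1988×13.54 + 0.1984×7.04 + 0.2025×20.94 + 0.2701×32.87 = 22.5887 per 10,000.
Cohort D: 0.1303×55.89 + 0.1988×18.66 + 0.1984×8.73 + 0.2025×18.23 + 0.2701×34.84 = 25.8253 per 10,000.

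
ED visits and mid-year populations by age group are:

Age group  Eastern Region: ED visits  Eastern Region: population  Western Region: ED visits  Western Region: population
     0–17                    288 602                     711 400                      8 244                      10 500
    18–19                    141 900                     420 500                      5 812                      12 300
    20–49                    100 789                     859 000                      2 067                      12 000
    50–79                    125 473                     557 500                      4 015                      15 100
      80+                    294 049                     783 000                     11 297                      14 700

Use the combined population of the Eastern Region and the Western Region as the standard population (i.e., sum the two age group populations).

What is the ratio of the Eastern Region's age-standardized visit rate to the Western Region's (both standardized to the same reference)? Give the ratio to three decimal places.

Age-specific rates per 1 000 for the Eastern Region: 405.682, 337.455, 117.333, 225.064, 375.542.
For the Western Region: 785.143, 472.520, 172.250, 265.894, 768.503.
Combined standard total = 3 396 000; weights = 0.2126, 0.1274, 0.2565, 0.1686, 0.2349.
The Eastern Region: 0.2126×405.682 + 0.1274×337.455 + 0.2565×117.333 + 0.1686×225.064 + 0.2349×375.542 = 285.4977 per 1 000.
The Western Region: 0.2126×785.143 + 0.1274×472.520 + 0.2565×172.250 + 0.1686×265.894 + 0.2349×768.503 = 496.6482 per 1 000.
Ratio = 285.4977 ÷ 496.6482 = 0.57485.

0.575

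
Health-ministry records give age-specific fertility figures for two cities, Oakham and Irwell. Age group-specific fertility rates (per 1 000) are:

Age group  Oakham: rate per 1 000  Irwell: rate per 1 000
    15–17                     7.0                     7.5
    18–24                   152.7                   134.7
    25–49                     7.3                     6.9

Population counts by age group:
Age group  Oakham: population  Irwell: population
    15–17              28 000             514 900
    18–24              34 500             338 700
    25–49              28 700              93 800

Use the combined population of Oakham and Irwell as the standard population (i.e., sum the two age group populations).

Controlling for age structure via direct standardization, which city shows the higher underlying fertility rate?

Combined standard total = 1 038 600; weights = 0.5227, 0.3593, 0.1179.
Oakham: 0.5227×7.0 + 0.3593×152.7 + 0.1179×7.3 = 59.3897 per 1 000.
Irwell: 0.5227×7.5 + 0.3593×134.7 + 0.1179×6.9 = 53.1360 per 1 000.

Oakham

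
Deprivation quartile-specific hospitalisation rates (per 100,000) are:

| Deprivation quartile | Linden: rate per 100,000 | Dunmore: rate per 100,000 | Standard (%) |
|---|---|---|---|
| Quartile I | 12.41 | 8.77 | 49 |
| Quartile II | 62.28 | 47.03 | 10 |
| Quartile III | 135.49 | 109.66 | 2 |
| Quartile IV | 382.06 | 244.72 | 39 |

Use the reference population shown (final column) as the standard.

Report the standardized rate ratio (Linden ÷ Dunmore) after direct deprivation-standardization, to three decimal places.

1.538

Standard weights: 0.49, 0.10, 0.02, 0.39.
Linden: 0.4900×12.41 + 0.1000×62.28 + 0.0200×135.49 + 0.3900×382.06 = 164.0221 per 100,000.
Dunmore: 0.4900×8.77 + 0.1000×47.03 + 0.0200×109.66 + 0.3900×244.72 = 106.6343 per 100,000.
Ratio = 164.0221 ÷ 106.6343 = 1.53817.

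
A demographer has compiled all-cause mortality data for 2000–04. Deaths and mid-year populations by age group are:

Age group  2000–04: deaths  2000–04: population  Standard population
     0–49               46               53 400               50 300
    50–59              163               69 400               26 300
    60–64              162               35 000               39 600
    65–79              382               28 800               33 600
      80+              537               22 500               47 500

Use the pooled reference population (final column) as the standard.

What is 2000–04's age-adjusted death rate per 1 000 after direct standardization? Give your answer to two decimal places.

9.47

Age-specific rates per 1 000 for 2000–04: 0.861, 2.349, 4.629, 13.264, 23.867.
Standard total = 197 300; weights = 0.2549, 0.1333, 0.2007, 0.1703, 0.2408.
Standardized rate: 0.2549×0.861 + 0.1333×2.349 + 0.2007×4.629 + 0.1703×13.264 + 0.2408×23.867 = 9.4664 per 1 000.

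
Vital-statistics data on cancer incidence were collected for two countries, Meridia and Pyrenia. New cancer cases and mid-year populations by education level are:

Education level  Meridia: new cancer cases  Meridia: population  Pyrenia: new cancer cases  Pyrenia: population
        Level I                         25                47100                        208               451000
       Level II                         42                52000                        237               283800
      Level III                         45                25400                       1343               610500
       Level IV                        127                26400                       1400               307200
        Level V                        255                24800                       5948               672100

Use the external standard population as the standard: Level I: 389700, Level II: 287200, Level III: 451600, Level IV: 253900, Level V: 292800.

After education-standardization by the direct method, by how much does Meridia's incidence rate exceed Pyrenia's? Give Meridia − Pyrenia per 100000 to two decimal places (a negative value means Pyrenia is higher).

18.48

Education-specific rates per 100000 for Meridia: 53.08, 80.77, 177.17, 481.06, 1028.23.
For Pyrenia: 46.12, 83.51, 219.98, 455.73, 884.99.
Standard total = 1675200; weights = 0.2326, 0.1714, 0.2696, 0.1516, 0.1748.
Meridia: 0.2326×53.08 + 0.1714×80.77 + 0.2696×177.17 + 0.1516×481.06 + 0.1748×1028.23 = 326.5851 per 100000.
Pyrenia: 0.2326×46.12 + 0.1714×83.51 + 0.2696×219.98 + 0.1516×455.73 + 0.1748×884.99 = 308.1037 per 100000.
Difference = 326.5851 − 308.1037 = 18.4814.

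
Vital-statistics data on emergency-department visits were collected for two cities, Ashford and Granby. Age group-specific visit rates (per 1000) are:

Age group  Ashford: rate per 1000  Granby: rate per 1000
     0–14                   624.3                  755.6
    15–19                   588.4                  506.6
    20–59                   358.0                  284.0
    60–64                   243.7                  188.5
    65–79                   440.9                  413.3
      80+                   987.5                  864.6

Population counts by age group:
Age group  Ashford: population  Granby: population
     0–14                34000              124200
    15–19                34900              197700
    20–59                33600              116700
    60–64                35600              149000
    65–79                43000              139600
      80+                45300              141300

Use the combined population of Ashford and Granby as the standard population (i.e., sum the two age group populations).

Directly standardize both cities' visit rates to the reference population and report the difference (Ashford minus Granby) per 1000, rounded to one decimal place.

Combined standard total = 1094900; weights = 0.1445, 0.2124, 0.1373, 0.1686, 0.1668, 0.1704.
Ashford: 0.1445×624.3 + 0.2124×588.4 + 0.1373×358.0 + 0.1686×243.7 + 0.1668×440.9 + 0.1704×987.5 = 547.2613 per 1000.
Granby: 0.1445×755.6 + 0.2124×506.6 + 0.1373×284.0 + 0.1686×188.5 + 0.1668×413.3 + 0.1704×864.6 = 503.8417 per 1000.
Difference = 547.2613 − 503.8417 = 43.4195.

43.4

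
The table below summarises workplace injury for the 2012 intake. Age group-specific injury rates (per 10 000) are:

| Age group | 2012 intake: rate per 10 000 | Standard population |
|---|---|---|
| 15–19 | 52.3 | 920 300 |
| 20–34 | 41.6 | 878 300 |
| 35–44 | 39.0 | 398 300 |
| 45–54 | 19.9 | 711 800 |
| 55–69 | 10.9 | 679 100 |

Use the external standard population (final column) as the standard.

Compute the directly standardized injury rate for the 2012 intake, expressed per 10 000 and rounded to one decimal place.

Standard total = 3 587 800; weights = 0.2565, 0.2448, 0.1110, 0.1984, 0.1893.
Standardized rate: 0.2565×52.3 + 0.2448×41.6 + 0.1110×39.0 + 0.1984×19.9 + 0.1893×10.9 = 33.9399 per 10 000.

33.9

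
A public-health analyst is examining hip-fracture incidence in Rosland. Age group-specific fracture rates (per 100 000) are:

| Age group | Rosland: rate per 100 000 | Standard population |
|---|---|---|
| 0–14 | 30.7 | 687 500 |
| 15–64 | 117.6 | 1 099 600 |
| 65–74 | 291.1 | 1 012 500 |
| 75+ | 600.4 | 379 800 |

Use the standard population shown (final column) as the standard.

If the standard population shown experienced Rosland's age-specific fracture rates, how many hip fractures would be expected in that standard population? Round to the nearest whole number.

Expected hip fractures = Σ (standard pop × age-specific rate ÷ 100 000)
= 687 500×30.7/100 000 + 1 099 600×117.6/100 000 + 1 012 500×291.1/100 000 + 379 800×600.4/100 000
= 211.06 + 1293.13 + 2947.39 + 2280.32 = 6731.90.

6732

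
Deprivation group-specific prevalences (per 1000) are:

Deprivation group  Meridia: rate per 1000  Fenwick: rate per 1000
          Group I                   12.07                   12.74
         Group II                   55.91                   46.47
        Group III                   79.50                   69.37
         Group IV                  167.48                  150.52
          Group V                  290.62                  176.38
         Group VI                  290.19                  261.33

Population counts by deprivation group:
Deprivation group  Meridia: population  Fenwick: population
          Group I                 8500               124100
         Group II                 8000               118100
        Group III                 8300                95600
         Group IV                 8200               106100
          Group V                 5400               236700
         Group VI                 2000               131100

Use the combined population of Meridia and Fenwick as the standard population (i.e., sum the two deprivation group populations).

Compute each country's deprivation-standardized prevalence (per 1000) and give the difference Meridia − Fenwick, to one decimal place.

Combined standard total = 852100; weights = 0.1556, 0.1480, 0.1219, 0.1341, 0.2841, 0.1562.
Meridia: 0.1556×12.07 + 0.1480×55.91 + 0.1219×79.50 + 0.1341×167.48 + 0.2841×290.62 + 0.1562×290.19 = 170.2114 per 1000.
Fenwick: 0.1556×12.74 + 0.1480×46.47 + 0.1219×69.37 + 0.1341×150.52 + 0.2841×176.38 + 0.1562×261.33 = 128.4424 per 1000.
Difference = 170.2114 − 128.4424 = 41.7690.

41.8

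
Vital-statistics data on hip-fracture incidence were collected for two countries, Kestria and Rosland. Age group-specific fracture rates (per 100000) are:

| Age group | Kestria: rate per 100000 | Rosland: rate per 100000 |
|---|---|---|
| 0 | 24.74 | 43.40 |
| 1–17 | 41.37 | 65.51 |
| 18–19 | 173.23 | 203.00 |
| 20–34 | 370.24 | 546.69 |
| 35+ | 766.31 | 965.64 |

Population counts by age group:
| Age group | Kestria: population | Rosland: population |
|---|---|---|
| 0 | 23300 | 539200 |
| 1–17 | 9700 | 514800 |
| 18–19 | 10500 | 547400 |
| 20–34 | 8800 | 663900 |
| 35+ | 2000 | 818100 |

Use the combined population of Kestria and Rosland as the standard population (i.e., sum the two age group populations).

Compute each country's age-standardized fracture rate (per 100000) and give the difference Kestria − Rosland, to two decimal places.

Combined standard total = 3137700; weights = 0.1793, 0.1672, 0.1778, 0.2144, 0.2614.
Kestria: 0.1793×24.74 + 0.1672×41.37 + 0.1778×173.23 + 0.2144×370.24 + 0.2614×766.31 = 321.8189 per 100000.
Rosland: 0.1793×43.40 + 0.1672×65.51 + 0.1778×203.00 + 0.2144×546.69 + 0.2614×965.64 = 424.4210 per 100000.
Difference = 321.8189 − 424.4210 = -102.6022.

-102.60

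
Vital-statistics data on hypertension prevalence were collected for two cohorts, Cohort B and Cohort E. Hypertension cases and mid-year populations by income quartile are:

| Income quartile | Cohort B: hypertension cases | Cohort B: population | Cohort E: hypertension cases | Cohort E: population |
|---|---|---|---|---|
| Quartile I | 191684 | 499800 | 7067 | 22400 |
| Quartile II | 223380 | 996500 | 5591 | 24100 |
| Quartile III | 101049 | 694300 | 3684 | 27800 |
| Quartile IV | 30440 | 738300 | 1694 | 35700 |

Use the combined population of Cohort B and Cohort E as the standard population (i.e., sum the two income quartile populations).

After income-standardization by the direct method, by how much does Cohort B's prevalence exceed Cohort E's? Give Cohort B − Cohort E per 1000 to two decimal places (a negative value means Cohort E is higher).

10.57

Income-specific rates per 1000 for Cohort B: 383.521, 224.165, 145.541, 41.230.
For Cohort E: 315.491, 231.992, 132.518, 47.451.
Combined standard total = 3038900; weights = 0.1718, 0.3358, 0.2376, 0.2547.
Cohort B: 0.1718×383.521 + 0.3358×224.165 + 0.2376×145.541 + 0.2547×41.230 = 186.2727 per 1000.
Cohort E: 0.1718×315.491 + 0.3358×231.992 + 0.2376×132.518 + 0.2547×47.451 = 175.7012 per 1000.
Difference = 186.2727 − 175.7012 = 10.5715.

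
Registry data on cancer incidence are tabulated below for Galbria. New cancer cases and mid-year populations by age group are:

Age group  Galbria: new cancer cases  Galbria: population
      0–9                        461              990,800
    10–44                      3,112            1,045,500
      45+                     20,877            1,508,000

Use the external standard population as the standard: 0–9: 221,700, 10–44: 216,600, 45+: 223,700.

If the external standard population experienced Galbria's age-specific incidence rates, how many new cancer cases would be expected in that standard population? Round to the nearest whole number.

3845

Age-specific rates per 100,000 for Galbria: 46.53, 297.66, 1384.42.
Expected new cancer cases = Σ (standard pop × age-specific rate ÷ 100,000)
= 221,700×46.53/100,000 + 216,600×297.66/100,000 + 223,700×1384.42/100,000
= 103.15 + 644.72 + 3096.94 = 3844.82.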